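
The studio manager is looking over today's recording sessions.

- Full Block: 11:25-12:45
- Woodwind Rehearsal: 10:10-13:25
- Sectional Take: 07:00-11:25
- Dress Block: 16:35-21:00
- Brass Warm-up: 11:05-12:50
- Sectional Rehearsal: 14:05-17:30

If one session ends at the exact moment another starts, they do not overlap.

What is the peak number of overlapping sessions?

Walk through starts and ends in time order (an end at T is processed before a start at T):
07:00 start Sectional Take → 1
10:10 start Woodwind Rehearsal → 2
11:05 start Brass Warm-up → 3
11:25 end Sectional Take → 2
11:25 start Full Block → 3
12:45 end Full Block → 2
12:50 end Brass Warm-up → 1
13:25 end Woodwind Rehearsal → 0
14:05 start Sectional Rehearsal → 1
16:35 start Dress Block → 2
17:30 end Sectional Rehearsal → 1
21:00 end Dress Block → 0
Peak is 3, at 11:05 (Brass Warm-up, Sectional Take, Woodwind Rehearsal).

3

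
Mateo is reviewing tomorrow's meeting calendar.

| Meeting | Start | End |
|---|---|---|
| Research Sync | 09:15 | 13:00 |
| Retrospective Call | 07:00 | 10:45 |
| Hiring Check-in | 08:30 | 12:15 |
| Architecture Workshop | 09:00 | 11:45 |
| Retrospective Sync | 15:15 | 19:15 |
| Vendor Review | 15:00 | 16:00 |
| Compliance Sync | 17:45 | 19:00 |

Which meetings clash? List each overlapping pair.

Sorted by start: Retrospective Call, Hiring Check-in, Architecture Workshop, Research Sync, Vendor Review, Retrospective Sync, Compliance Sync.
Hiring Check-in starts before Retrospective Call ends → Retrospective Call and Hiring Check-in overlap.
Architecture Workshop starts before Retrospective Call ends → Retrospective Call and Architecture Workshop overlap.
Research Sync starts before Retrospective Call ends → Retrospective Call and Research Sync overlap.
Vendor Review starts after Retrospective Call ends; Retrospective Call is clear from here.
Architecture Workshop starts before Hiring Check-in ends → Hiring Check-in and Architecture Workshop overlap.
Research Sync starts before Hiring Check-in ends → Hiring Check-in and Research Sync overlap.
Vendor Review starts after Hiring Check-in ends; Hiring Check-in is clear from here.
Research Sync starts before Architecture Workshop ends → Architecture Workshop and Research Sync overlap.
Vendor Review starts after Architecture Workshop ends; Architecture Workshop is clear from here.
Vendor Review starts after Research Sync ends; Research Sync is clear from here.
Retrospective Sync starts before Vendor Review ends → Vendor Review and Retrospective Sync overlap.
Compliance Sync starts after Vendor Review ends.
Compliance Sync starts before Retrospective Sync ends → Retrospective Sync and Compliance Sync overlap.

Architecture Workshop & Hiring Check-in, Architecture Workshop & Research Sync, Architecture Workshop & Retrospective Call, Compliance Sync & Retrospective Sync, Hiring Check-in & Research Sync, Hiring Check-in & Retrospective Call, Research Sync & Retrospective Call, Retrospective Sync & Vendor Review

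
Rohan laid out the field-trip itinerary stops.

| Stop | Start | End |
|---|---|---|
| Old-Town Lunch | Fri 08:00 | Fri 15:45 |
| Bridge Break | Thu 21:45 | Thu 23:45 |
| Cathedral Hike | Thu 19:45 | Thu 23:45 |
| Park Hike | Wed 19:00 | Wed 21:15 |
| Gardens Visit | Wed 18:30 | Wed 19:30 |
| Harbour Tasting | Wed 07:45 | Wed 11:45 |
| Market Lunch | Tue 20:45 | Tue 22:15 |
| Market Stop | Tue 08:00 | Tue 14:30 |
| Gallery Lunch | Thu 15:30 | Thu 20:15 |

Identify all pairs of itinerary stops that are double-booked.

Bridge Break & Cathedral Hike, Cathedral Hike & Gallery Lunch, Gardens Visit & Park Hike

Sorted by start: Market Stop, Market Lunch, Harbour Tasting, Gardens Visit, Park Hike, Gallery Lunch, Cathedral Hike, Bridge Break, Old-Town Lunch.
Market Lunch starts after Market Stop ends — done with Market Stop.
Harbour Tasting starts after Market Lunch ends — done with Market Lunch.
Gardens Visit starts after Harbour Tasting ends — done with Harbour Tasting.
Park Hike starts before Gardens Visit ends → Gardens Visit and Park Hike overlap.
Gallery Lunch starts after Gardens Visit ends — done with Gardens Visit.
Gallery Lunch starts after Park Hike ends — done with Park Hike.
Cathedral Hike starts before Gallery Lunch ends → Gallery Lunch and Cathedral Hike overlap.
Bridge Break starts after Gallery Lunch ends — done with Gallery Lunch.
Bridge Break starts before Cathedral Hike ends → Cathedral Hike and Bridge Break overlap.
Old-Town Lunch starts after Cathedral Hike ends.
Old-Town Lunch starts after Bridge Break ends.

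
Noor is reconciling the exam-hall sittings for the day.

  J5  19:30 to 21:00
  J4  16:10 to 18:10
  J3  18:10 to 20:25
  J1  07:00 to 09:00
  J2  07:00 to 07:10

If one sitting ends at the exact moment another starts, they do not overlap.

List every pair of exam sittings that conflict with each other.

Check each pair: they overlap iff neither finishes before the other starts.
Sorted by start: J1, J2, J4, J3, J5.
J2 starts before J1 ends → J1 and J2 overlap.
J4 starts after J1 ends, so J1 has no further overlaps.
J4 starts after J2 ends, so J2 has no further overlaps.
J3 starts exactly when J4 ends (back-to-back, no overlap), so J4 has no further overlaps.
J5 starts before J3 ends → J3 and J5 overlap.

J1 & J2, J3 & J5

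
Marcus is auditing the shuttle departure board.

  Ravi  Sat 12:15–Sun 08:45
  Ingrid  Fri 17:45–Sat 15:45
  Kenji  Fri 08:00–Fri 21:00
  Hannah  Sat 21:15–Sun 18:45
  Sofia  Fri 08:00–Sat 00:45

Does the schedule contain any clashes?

Yes

Check each pair: they overlap iff neither finishes before the other starts.
Sorted by start: Sofia, Kenji, Ingrid, Ravi, Hannah.
Kenji starts before Sofia ends → Sofia and Kenji overlap.
That's a conflict, so the schedule is not conflict-free.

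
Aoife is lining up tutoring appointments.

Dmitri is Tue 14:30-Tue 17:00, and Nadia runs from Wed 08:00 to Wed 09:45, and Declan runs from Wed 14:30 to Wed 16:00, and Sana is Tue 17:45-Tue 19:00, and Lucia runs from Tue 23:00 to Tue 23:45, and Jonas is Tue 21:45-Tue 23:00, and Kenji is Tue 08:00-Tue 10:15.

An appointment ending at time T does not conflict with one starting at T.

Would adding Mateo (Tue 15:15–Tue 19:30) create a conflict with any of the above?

Kenji: ends Tue 10:15 at or before Mateo starts Tue 15:15 → clear.
Dmitri: starts Tue 14:30 before Mateo ends Tue 19:30, and ends Tue 17:00 after Mateo starts Tue 15:15 → overlap.
Sana: starts Tue 17:45 before Mateo ends Tue 19:30, and ends Tue 19:00 after Mateo starts Tue 15:15 → overlap.
Jonas: starts Tue 21:45 at or after Mateo ends Tue 19:30 → clear.
Lucia: starts Tue 23:00 at or after Mateo ends Tue 19:30 → clear.
Nadia: starts Wed 08:00 at or after Mateo ends Tue 19:30 → clear.
Declan: starts Wed 14:30 at or after Mateo ends Tue 19:30 → clear.
Mateo overlaps Dmitri, Sana.

Yes — it overlaps Dmitri, Sana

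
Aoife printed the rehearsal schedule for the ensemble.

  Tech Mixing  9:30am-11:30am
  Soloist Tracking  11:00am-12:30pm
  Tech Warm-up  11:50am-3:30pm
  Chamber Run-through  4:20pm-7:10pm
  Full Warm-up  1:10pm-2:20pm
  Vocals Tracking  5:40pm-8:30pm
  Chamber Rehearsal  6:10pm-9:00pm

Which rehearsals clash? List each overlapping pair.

Chamber Rehearsal & Chamber Run-through, Chamber Rehearsal & Vocals Tracking, Chamber Run-through & Vocals Tracking, Full Warm-up & Tech Warm-up, Soloist Tracking & Tech Mixing, Soloist Tracking & Tech Warm-up

Sorted by start: Tech Mixing, Soloist Tracking, Tech Warm-up, Full Warm-up, Chamber Run-through, Vocals Tracking, Chamber Rehearsal.
Soloist Tracking starts before Tech Mixing ends → Tech Mixing and Soloist Tracking overlap.
Tech Warm-up starts after Tech Mixing ends, so nothing later overlaps Tech Mixing either.
Tech Warm-up starts before Soloist Tracking ends → Soloist Tracking and Tech Warm-up overlap.
Full Warm-up starts after Soloist Tracking ends, so nothing later overlaps Soloist Tracking either.
Full Warm-up starts before Tech Warm-up ends → Tech Warm-up and Full Warm-up overlap.
Chamber Run-through starts after Tech Warm-up ends, so nothing later overlaps Tech Warm-up either.
Chamber Run-through starts after Full Warm-up ends, so nothing later overlaps Full Warm-up either.
Vocals Tracking starts before Chamber Run-through ends → Chamber Run-through and Vocals Tracking overlap.
Chamber Rehearsal starts before Chamber Run-through ends → Chamber Run-through and Chamber Rehearsal overlap.
Chamber Rehearsal starts before Vocals Tracking ends → Vocals Tracking and Chamber Rehearsal overlap.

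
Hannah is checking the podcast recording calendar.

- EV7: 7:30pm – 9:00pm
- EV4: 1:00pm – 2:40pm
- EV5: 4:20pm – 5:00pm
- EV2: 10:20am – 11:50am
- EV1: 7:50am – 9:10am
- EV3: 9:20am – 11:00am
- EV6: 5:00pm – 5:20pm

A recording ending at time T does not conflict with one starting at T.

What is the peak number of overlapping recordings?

Sweep the timeline, counting +1 at each start and −1 at each end (ends before starts at a tie):
7:50am start EV1 → 1
9:10am end EV1 → 0
9:20am start EV3 → 1
10:20am start EV2 → 2
11:00am end EV3 → 1
11:50am end EV2 → 0
1:00pm start EV4 → 1
2:40pm end EV4 → 0
4:20pm start EV5 → 1
5:00pm end EV5 → 0
5:00pm start EV6 → 1
5:20pm end EV6 → 0
7:30pm start EV7 → 1
9:00pm end EV7 → 0
Peak is 2, at 10:20am (EV2, EV3).

2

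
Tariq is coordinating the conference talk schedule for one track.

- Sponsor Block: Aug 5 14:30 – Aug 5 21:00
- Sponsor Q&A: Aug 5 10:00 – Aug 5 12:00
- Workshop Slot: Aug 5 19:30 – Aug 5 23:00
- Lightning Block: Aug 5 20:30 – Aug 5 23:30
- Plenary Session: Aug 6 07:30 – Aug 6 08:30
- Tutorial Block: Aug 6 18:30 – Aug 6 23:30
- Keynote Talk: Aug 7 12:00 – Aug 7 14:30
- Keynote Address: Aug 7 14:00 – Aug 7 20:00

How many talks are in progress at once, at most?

Sort all start/end points and keep a running count:
Aug 5 10:00 start Sponsor Q&A → 1
Aug 5 12:00 end Sponsor Q&A → 0
Aug 5 14:30 start Sponsor Block → 1
Aug 5 19:30 start Workshop Slot → 2
Aug 5 20:30 start Lightning Block → 3
Aug 5 21:00 end Sponsor Block → 2
Aug 5 23:00 end Workshop Slot → 1
Aug 5 23:30 end Lightning Block → 0
Aug 6 07:30 start Plenary Session → 1
Aug 6 08:30 end Plenary Session → 0
Aug 6 18:30 start Tutorial Block → 1
Aug 6 23:30 end Tutorial Block → 0
Aug 7 12:00 start Keynote Talk → 1
Aug 7 14:00 start Keynote Address → 2
Aug 7 14:30 end Keynote Talk → 1
Aug 7 20:00 end Keynote Address → 0
Peak is 3, at Aug 5 20:30 (Lightning Block, Sponsor Block, Workshop Slot).

3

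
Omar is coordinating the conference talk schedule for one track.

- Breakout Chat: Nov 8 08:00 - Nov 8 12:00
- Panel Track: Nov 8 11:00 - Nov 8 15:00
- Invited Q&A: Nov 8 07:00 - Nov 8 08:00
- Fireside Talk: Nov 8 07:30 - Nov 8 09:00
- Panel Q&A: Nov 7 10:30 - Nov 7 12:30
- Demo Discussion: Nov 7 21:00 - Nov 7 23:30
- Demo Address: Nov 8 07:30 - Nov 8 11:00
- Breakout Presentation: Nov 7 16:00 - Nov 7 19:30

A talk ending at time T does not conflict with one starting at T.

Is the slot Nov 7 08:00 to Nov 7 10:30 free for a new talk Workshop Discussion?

Yes — the slot is free

Panel Q&A: starts Nov 7 10:30 at or after Workshop Discussion ends Nov 7 10:30 → clear.
Breakout Presentation: starts Nov 7 16:00 at or after Workshop Discussion ends Nov 7 10:30 → clear.
Demo Discussion: starts Nov 7 21:00 at or after Workshop Discussion ends Nov 7 10:30 → clear.
Invited Q&A: starts Nov 8 07:00 at or after Workshop Discussion ends Nov 7 10:30 → clear.
Fireside Talk: starts Nov 8 07:30 at or after Workshop Discussion ends Nov 7 10:30 → clear.
Demo Address: starts Nov 8 07:30 at or after Workshop Discussion ends Nov 7 10:30 → clear.
Breakout Chat: starts Nov 8 08:00 at or after Workshop Discussion ends Nov 7 10:30 → clear.
Panel Track: starts Nov 8 11:00 at or after Workshop Discussion ends Nov 7 10:30 → clear.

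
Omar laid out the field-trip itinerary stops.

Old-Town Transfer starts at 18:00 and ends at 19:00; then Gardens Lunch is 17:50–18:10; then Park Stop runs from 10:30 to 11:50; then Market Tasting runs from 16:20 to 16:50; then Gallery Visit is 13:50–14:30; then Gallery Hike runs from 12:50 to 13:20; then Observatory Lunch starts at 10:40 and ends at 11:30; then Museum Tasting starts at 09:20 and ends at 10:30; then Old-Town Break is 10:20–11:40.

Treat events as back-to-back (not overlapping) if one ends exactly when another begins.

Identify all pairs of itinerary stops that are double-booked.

Two intervals overlap when each starts before the other ends.
Sorted by start: Museum Tasting, Old-Town Break, Park Stop, Observatory Lunch, Gallery Hike, Gallery Visit, Market Tasting, Gardens Lunch, Old-Town Transfer.
Old-Town Break starts before Museum Tasting ends → Museum Tasting and Old-Town Break overlap.
Park Stop starts exactly when Museum Tasting ends (back-to-back, no overlap), so Museum Tasting has no further overlaps.
Park Stop starts before Old-Town Break ends → Old-Town Break and Park Stop overlap.
Observatory Lunch starts before Old-Town Break ends → Old-Town Break and Observatory Lunch overlap.
Gallery Hike starts after Old-Town Break ends, so Old-Town Break has no further overlaps.
Observatory Lunch starts before Park Stop ends → Park Stop and Observatory Lunch overlap.
Gallery Hike starts after Park Stop ends, so Park Stop has no further overlaps.
Gallery Hike starts after Observatory Lunch ends, so Observatory Lunch has no further overlaps.
Gallery Visit starts after Gallery Hike ends, so Gallery Hike has no further overlaps.
Market Tasting starts after Gallery Visit ends, so Gallery Visit has no further overlaps.
Gardens Lunch starts after Market Tasting ends, so Market Tasting has no further overlaps.
Old-Town Transfer starts before Gardens Lunch ends → Gardens Lunch and Old-Town Transfer overlap.

Gardens Lunch & Old-Town Transfer, Museum Tasting & Old-Town Break, Observatory Lunch & Old-Town Break, Observatory Lunch & Park Stop, Old-Town Break & Park Stop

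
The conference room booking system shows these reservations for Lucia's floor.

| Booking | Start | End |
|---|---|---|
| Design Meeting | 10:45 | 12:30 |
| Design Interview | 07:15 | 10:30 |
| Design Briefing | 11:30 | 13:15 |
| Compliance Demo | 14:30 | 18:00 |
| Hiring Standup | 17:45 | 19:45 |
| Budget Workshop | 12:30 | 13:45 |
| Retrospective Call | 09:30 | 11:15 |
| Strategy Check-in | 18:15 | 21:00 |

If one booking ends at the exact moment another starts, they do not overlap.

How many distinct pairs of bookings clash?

6

Check each pair: they overlap iff neither finishes before the other starts.
Sorted by start: Design Interview, Retrospective Call, Design Meeting, Design Briefing, Budget Workshop, Compliance Demo, Hiring Standup, Strategy Check-in.
Retrospective Call starts before Design Interview ends → Design Interview and Retrospective Call overlap.
Design Meeting starts after Design Interview ends; Design Interview is clear from here.
Design Meeting starts before Retrospective Call ends → Retrospective Call and Design Meeting overlap.
Design Briefing starts after Retrospective Call ends; Retrospective Call is clear from here.
Design Briefing starts before Design Meeting ends → Design Meeting and Design Briefing overlap.
Budget Workshop starts exactly when Design Meeting ends (back-to-back, no overlap); Design Meeting is clear from here.
Budget Workshop starts before Design Briefing ends → Design Briefing and Budget Workshop overlap.
Compliance Demo starts after Design Briefing ends; Design Briefing is clear from here.
Compliance Demo starts after Budget Workshop ends; Budget Workshop is clear from here.
Hiring Standup starts before Compliance Demo ends → Compliance Demo and Hiring Standup overlap.
Strategy Check-in starts after Compliance Demo ends.
Strategy Check-in starts before Hiring Standup ends → Hiring Standup and Strategy Check-in overlap.
Overlapping pairs: Budget Workshop & Design Briefing, Compliance Demo & Hiring Standup, Design Briefing & Design Meeting, Design Interview & Retrospective Call, Design Meeting & Retrospective Call, Hiring Standup & Strategy Check-in — 6 in total.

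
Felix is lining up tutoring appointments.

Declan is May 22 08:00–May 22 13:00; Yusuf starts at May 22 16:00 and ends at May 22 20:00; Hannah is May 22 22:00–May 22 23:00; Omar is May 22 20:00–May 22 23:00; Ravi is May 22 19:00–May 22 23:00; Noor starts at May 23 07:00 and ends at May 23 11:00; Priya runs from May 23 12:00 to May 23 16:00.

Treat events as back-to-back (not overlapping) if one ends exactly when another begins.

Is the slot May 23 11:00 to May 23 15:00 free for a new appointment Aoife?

Declan: ends May 22 13:00 at or before Aoife starts May 23 11:00 → clear.
Yusuf: ends May 22 20:00 at or before Aoife starts May 23 11:00 → clear.
Ravi: ends May 22 23:00 at or before Aoife starts May 23 11:00 → clear.
Omar: ends May 22 23:00 at or before Aoife starts May 23 11:00 → clear.
Hannah: ends May 22 23:00 at or before Aoife starts May 23 11:00 → clear.
Noor: ends May 23 11:00 at or before Aoife starts May 23 11:00 → clear.
Priya: starts May 23 12:00 before Aoife ends May 23 15:00, and ends May 23 16:00 after Aoife starts May 23 11:00 → overlap.
Aoife overlaps Priya.

No — it overlaps Priya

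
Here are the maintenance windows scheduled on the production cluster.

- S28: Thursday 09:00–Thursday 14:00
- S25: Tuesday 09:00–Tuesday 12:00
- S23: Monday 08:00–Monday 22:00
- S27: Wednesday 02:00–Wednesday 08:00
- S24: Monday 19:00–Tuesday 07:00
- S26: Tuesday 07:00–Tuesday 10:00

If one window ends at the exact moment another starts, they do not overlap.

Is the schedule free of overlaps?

No

Check each pair: they overlap iff neither finishes before the other starts.
Sorted by start: S23, S24, S26, S25, S27, S28.
S24 starts before S23 ends → S23 and S24 overlap.
That's a conflict, so the schedule is not conflict-free.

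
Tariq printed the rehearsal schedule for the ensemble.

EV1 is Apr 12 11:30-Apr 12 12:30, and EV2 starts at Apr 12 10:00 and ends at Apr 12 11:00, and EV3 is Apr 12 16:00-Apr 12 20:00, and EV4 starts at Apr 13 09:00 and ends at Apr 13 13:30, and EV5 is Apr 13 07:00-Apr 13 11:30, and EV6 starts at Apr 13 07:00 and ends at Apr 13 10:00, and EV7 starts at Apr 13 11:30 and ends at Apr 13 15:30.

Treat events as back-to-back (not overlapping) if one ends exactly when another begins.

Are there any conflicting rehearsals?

Yes

Sorted by start: EV2, EV1, EV3, EV5, EV6, EV4, EV7.
EV1 starts after EV2 ends — done with EV2.
EV3 starts after EV1 ends — done with EV1.
EV5 starts after EV3 ends — done with EV3.
EV6 starts before EV5 ends → EV5 and EV6 overlap.
That's a conflict, so the schedule is not conflict-free.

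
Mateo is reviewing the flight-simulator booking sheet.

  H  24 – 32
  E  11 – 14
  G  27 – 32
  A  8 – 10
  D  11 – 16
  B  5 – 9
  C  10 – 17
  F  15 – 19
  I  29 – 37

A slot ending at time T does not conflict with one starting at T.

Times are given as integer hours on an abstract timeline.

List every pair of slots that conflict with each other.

A & B, C & D, C & E, C & F, D & E, D & F, G & H, G & I, H & I

Two intervals overlap when each starts before the other ends.
Sorted by start: B, A, C, D, E, F, H, G, I.
A starts before B ends → B and A overlap.
C starts after B ends — done with B.
C starts exactly when A ends (back-to-back, no overlap) — done with A.
D starts before C ends → C and D overlap.
E starts before C ends → C and E overlap.
F starts before C ends → C and F overlap.
H starts after C ends — done with C.
E starts before D ends → D and E overlap.
F starts before D ends → D and F overlap.
H starts after D ends — done with D.
F starts after E ends — done with E.
H starts after F ends — done with F.
G starts before H ends → H and G overlap.
I starts before H ends → H and I overlap.
I starts before G ends → G and I overlap.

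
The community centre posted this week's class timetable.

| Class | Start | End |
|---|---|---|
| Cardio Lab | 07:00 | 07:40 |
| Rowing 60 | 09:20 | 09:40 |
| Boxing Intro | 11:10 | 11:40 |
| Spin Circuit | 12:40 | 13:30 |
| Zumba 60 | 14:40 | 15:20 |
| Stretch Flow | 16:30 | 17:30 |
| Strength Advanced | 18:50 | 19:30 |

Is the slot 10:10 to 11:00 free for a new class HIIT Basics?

Cardio Lab: ends 07:40 at or before HIIT Basics starts 10:10 → clear.
Rowing 60: ends 09:40 at or before HIIT Basics starts 10:10 → clear.
Boxing Intro: starts 11:10 at or after HIIT Basics ends 11:00 → clear.
Spin Circuit: starts 12:40 at or after HIIT Basics ends 11:00 → clear.
Zumba 60: starts 14:40 at or after HIIT Basics ends 11:00 → clear.
Stretch Flow: starts 16:30 at or after HIIT Basics ends 11:00 → clear.
Strength Advanced: starts 18:50 at or after HIIT Basics ends 11:00 → clear.

Yes — the slot is free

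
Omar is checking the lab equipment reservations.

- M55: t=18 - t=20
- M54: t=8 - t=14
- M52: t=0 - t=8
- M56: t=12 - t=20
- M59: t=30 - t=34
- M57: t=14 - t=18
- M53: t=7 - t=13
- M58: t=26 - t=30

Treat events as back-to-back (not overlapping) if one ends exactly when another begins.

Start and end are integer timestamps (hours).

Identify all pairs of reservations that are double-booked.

Sorted by start: M52, M53, M54, M56, M57, M55, M58, M59.
M53 starts before M52 ends → M52 and M53 overlap.
M54 starts exactly when M52 ends (back-to-back, no overlap) — done with M52.
M54 starts before M53 ends → M53 and M54 overlap.
M56 starts before M53 ends → M53 and M56 overlap.
M57 starts after M53 ends — done with M53.
M56 starts before M54 ends → M54 and M56 overlap.
M57 starts exactly when M54 ends (back-to-back, no overlap) — done with M54.
M57 starts before M56 ends → M56 and M57 overlap.
M55 starts before M56 ends → M56 and M55 overlap.
M58 starts after M56 ends — done with M56.
M55 starts exactly when M57 ends (back-to-back, no overlap) — done with M57.
M58 starts after M55 ends — done with M55.
M59 starts exactly when M58 ends (back-to-back, no overlap).

M52 & M53, M53 & M54, M53 & M56, M54 & M56, M55 & M56, M56 & M57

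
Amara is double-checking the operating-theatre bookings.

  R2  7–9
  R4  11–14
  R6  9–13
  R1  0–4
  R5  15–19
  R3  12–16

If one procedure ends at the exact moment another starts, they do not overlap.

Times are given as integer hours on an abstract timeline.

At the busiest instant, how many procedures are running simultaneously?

Walk through starts and ends in time order (an end at T is processed before a start at T):
0 start R1 → 1
4 end R1 → 0
7 start R2 → 1
9 end R2 → 0
9 start R6 → 1
11 start R4 → 2
12 start R3 → 3
13 end R6 → 2
14 end R4 → 1
15 start R5 → 2
16 end R3 → 1
19 end R5 → 0
Peak is 3, at 12 (R3, R4, R6).

3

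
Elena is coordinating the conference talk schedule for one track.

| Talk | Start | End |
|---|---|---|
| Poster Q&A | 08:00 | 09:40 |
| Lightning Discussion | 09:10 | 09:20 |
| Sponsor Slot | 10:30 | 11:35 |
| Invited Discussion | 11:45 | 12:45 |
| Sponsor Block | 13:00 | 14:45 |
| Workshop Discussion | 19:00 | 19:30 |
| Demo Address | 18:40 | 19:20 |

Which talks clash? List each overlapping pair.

Check each pair: they overlap iff neither finishes before the other starts.
Sorted by start: Poster Q&A, Lightning Discussion, Sponsor Slot, Invited Discussion, Sponsor Block, Demo Address, Workshop Discussion.
Lightning Discussion starts before Poster Q&A ends → Poster Q&A and Lightning Discussion overlap.
Sponsor Slot starts after Poster Q&A ends, so Poster Q&A has no further overlaps.
Sponsor Slot starts after Lightning Discussion ends, so Lightning Discussion has no further overlaps.
Invited Discussion starts after Sponsor Slot ends, so Sponsor Slot has no further overlaps.
Sponsor Block starts after Invited Discussion ends, so Invited Discussion has no further overlaps.
Demo Address starts after Sponsor Block ends, so Sponsor Block has no further overlaps.
Workshop Discussion starts before Demo Address ends → Demo Address and Workshop Discussion overlap.

Demo Address & Workshop Discussion, Lightning Discussion & Poster Q&A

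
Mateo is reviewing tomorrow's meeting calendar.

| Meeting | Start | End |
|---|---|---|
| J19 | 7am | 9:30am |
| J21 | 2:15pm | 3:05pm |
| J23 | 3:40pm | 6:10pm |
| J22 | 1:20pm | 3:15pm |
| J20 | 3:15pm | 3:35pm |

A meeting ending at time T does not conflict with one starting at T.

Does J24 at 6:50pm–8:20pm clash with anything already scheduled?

No — it doesn't clash with anything

J19: ends 9:30am at or before J24 starts 6:50pm → clear.
J22: ends 3:15pm at or before J24 starts 6:50pm → clear.
J21: ends 3:05pm at or before J24 starts 6:50pm → clear.
J20: ends 3:35pm at or before J24 starts 6:50pm → clear.
J23: ends 6:10pm at or before J24 starts 6:50pm → clear.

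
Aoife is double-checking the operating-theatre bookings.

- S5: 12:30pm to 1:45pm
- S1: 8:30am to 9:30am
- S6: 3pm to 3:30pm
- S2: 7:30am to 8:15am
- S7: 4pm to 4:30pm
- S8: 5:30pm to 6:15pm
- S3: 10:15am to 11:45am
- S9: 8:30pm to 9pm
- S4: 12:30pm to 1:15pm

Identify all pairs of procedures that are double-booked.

Sorted by start: S2, S1, S3, S4, S5, S6, S7, S8, S9.
S1 starts after S2 ends, so nothing later overlaps S2 either.
S3 starts after S1 ends, so nothing later overlaps S1 either.
S4 starts after S3 ends, so nothing later overlaps S3 either.
S5 starts before S4 ends → S4 and S5 overlap.
S6 starts after S4 ends, so nothing later overlaps S4 either.
S6 starts after S5 ends, so nothing later overlaps S5 either.
S7 starts after S6 ends, so nothing later overlaps S6 either.
S8 starts after S7 ends, so nothing later overlaps S7 either.
S9 starts after S8 ends.

S4 & S5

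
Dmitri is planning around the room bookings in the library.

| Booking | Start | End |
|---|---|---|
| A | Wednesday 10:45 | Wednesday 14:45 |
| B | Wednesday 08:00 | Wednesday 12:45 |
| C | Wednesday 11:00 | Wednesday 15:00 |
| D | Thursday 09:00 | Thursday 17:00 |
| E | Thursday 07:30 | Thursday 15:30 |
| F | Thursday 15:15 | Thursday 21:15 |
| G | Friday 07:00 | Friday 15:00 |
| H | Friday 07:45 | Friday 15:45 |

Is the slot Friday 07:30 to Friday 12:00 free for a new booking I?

B: ends Wednesday 12:45 at or before I starts Friday 07:30 → clear.
A: ends Wednesday 14:45 at or before I starts Friday 07:30 → clear.
C: ends Wednesday 15:00 at or before I starts Friday 07:30 → clear.
E: ends Thursday 15:30 at or before I starts Friday 07:30 → clear.
D: ends Thursday 17:00 at or before I starts Friday 07:30 → clear.
F: ends Thursday 21:15 at or before I starts Friday 07:30 → clear.
G: starts Friday 07:00 before I ends Friday 12:00, and ends Friday 15:00 after I starts Friday 07:30 → overlap.
H: starts Friday 07:45 before I ends Friday 12:00, and ends Friday 15:45 after I starts Friday 07:30 → overlap.
I overlaps G, H.

No — it overlaps G, H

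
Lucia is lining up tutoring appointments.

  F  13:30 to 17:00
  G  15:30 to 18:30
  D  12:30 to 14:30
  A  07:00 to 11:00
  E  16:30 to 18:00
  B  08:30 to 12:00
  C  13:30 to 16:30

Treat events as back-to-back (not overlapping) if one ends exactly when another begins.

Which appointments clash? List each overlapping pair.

A & B, C & D, C & F, C & G, D & F, E & F, E & G, F & G

Check each pair: they overlap iff neither finishes before the other starts.
Sorted by start: A, B, D, C, F, G, E.
B starts before A ends → A and B overlap.
D starts after A ends; A is clear from here.
D starts after B ends; B is clear from here.
C starts before D ends → D and C overlap.
F starts before D ends → D and F overlap.
G starts after D ends; D is clear from here.
F starts before C ends → C and F overlap.
G starts before C ends → C and G overlap.
E starts exactly when C ends (back-to-back, no overlap).
G starts before F ends → F and G overlap.
E starts before F ends → F and E overlap.
E starts before G ends → G and E overlap.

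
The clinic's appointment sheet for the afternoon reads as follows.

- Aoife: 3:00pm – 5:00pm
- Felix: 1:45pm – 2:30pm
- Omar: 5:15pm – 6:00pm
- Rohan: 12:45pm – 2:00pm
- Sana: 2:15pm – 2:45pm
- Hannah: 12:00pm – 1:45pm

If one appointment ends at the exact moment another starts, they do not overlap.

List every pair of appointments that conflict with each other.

Sorted by start: Hannah, Rohan, Felix, Sana, Aoife, Omar.
Rohan starts before Hannah ends → Hannah and Rohan overlap.
Felix starts exactly when Hannah ends (back-to-back, no overlap) — done with Hannah.
Felix starts before Rohan ends → Rohan and Felix overlap.
Sana starts after Rohan ends — done with Rohan.
Sana starts before Felix ends → Felix and Sana overlap.
Aoife starts after Felix ends — done with Felix.
Aoife starts after Sana ends — done with Sana.
Omar starts after Aoife ends.

Felix & Rohan, Felix & Sana, Hannah & Rohan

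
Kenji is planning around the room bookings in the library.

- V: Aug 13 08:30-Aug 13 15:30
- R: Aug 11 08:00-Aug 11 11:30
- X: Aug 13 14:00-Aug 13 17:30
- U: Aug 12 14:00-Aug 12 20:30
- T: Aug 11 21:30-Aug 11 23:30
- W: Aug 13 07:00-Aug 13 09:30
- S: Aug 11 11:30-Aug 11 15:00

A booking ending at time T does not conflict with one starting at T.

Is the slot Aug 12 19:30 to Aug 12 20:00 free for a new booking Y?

No — it overlaps U

R: ends Aug 11 11:30 at or before Y starts Aug 12 19:30 → clear.
S: ends Aug 11 15:00 at or before Y starts Aug 12 19:30 → clear.
T: ends Aug 11 23:30 at or before Y starts Aug 12 19:30 → clear.
U: starts Aug 12 14:00 before Y ends Aug 12 20:00, and ends Aug 12 20:30 after Y starts Aug 12 19:30 → overlap.
W: starts Aug 13 07:00 at or after Y ends Aug 12 20:00 → clear.
V: starts Aug 13 08:30 at or after Y ends Aug 12 20:00 → clear.
X: starts Aug 13 14:00 at or after Y ends Aug 12 20:00 → clear.
Y overlaps U.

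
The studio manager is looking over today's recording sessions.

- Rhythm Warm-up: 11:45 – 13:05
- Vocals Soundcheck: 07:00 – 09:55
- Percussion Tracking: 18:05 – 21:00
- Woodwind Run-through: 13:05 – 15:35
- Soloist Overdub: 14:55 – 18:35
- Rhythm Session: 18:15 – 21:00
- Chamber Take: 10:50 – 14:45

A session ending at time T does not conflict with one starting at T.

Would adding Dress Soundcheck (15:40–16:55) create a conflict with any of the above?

Yes — it overlaps Soloist Overdub

Vocals Soundcheck: ends 09:55 at or before Dress Soundcheck starts 15:40 → clear.
Chamber Take: ends 14:45 at or before Dress Soundcheck starts 15:40 → clear.
Rhythm Warm-up: ends 13:05 at or before Dress Soundcheck starts 15:40 → clear.
Woodwind Run-through: ends 15:35 at or before Dress Soundcheck starts 15:40 → clear.
Soloist Overdub: starts 14:55 before Dress Soundcheck ends 16:55, and ends 18:35 after Dress Soundcheck starts 15:40 → overlap.
Percussion Tracking: starts 18:05 at or after Dress Soundcheck ends 16:55 → clear.
Rhythm Session: starts 18:15 at or after Dress Soundcheck ends 16:55 → clear.
Dress Soundcheck overlaps Soloist Overdub.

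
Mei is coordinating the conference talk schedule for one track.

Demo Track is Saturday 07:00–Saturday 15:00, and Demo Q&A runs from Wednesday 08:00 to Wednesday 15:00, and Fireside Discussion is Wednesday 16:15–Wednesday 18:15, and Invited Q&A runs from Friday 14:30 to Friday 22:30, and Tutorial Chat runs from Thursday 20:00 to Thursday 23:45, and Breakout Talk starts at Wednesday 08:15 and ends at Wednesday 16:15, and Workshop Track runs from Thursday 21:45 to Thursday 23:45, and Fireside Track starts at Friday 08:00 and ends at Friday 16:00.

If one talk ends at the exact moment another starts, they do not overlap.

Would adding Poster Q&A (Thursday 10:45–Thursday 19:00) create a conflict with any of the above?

No — it doesn't clash with anything

Demo Q&A: ends Wednesday 15:00 at or before Poster Q&A starts Thursday 10:45 → clear.
Breakout Talk: ends Wednesday 16:15 at or before Poster Q&A starts Thursday 10:45 → clear.
Fireside Discussion: ends Wednesday 18:15 at or before Poster Q&A starts Thursday 10:45 → clear.
Tutorial Chat: starts Thursday 20:00 at or after Poster Q&A ends Thursday 19:00 → clear.
Workshop Track: starts Thursday 21:45 at or after Poster Q&A ends Thursday 19:00 → clear.
Fireside Track: starts Friday 08:00 at or after Poster Q&A ends Thursday 19:00 → clear.
Invited Q&A: starts Friday 14:30 at or after Poster Q&A ends Thursday 19:00 → clear.
Demo Track: starts Saturday 07:00 at or after Poster Q&A ends Thursday 19:00 → clear.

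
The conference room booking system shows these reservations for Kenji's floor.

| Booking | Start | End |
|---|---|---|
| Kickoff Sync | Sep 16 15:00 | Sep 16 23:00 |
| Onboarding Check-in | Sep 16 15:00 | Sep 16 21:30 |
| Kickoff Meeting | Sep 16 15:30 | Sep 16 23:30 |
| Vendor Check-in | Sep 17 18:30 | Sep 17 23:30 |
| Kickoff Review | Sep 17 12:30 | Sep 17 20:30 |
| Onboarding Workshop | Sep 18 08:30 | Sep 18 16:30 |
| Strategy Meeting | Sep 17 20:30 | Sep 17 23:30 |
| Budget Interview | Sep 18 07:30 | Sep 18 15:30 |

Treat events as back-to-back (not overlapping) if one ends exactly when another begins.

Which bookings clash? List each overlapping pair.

Sorted by start: Kickoff Sync, Onboarding Check-in, Kickoff Meeting, Kickoff Review, Vendor Check-in, Strategy Meeting, Budget Interview, Onboarding Workshop.
Onboarding Check-in starts before Kickoff Sync ends → Kickoff Sync and Onboarding Check-in overlap.
Kickoff Meeting starts before Kickoff Sync ends → Kickoff Sync and Kickoff Meeting overlap.
Kickoff Review starts after Kickoff Sync ends; Kickoff Sync is clear from here.
Kickoff Meeting starts before Onboarding Check-in ends → Onboarding Check-in and Kickoff Meeting overlap.
Kickoff Review starts after Onboarding Check-in ends; Onboarding Check-in is clear from here.
Kickoff Review starts after Kickoff Meeting ends; Kickoff Meeting is clear from here.
Vendor Check-in starts before Kickoff Review ends → Kickoff Review and Vendor Check-in overlap.
Strategy Meeting starts exactly when Kickoff Review ends (back-to-back, no overlap); Kickoff Review is clear from here.
Strategy Meeting starts before Vendor Check-in ends → Vendor Check-in and Strategy Meeting overlap.
Budget Interview starts after Vendor Check-in ends; Vendor Check-in is clear from here.
Budget Interview starts after Strategy Meeting ends; Strategy Meeting is clear from here.
Onboarding Workshop starts before Budget Interview ends → Budget Interview and Onboarding Workshop overlap.

Budget Interview & Onboarding Workshop, Kickoff Meeting & Kickoff Sync, Kickoff Meeting & Onboarding Check-in, Kickoff Review & Vendor Check-in, Kickoff Sync & Onboarding Check-in, Strategy Meeting & Vendor Check-in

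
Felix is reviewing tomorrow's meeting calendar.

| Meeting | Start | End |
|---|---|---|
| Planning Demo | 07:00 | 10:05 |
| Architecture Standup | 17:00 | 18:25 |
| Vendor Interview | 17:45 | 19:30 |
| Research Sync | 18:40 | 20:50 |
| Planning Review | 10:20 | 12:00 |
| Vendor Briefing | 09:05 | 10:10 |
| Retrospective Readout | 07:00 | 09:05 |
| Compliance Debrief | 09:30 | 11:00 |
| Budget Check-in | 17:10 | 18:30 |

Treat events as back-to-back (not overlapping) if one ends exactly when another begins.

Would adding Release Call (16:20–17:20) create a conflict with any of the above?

Planning Demo: ends 10:05 at or before Release Call starts 16:20 → clear.
Retrospective Readout: ends 09:05 at or before Release Call starts 16:20 → clear.
Vendor Briefing: ends 10:10 at or before Release Call starts 16:20 → clear.
Compliance Debrief: ends 11:00 at or before Release Call starts 16:20 → clear.
Planning Review: ends 12:00 at or before Release Call starts 16:20 → clear.
Architecture Standup: starts 17:00 before Release Call ends 17:20, and ends 18:25 after Release Call starts 16:20 → overlap.
Budget Check-in: starts 17:10 before Release Call ends 17:20, and ends 18:30 after Release Call starts 16:20 → overlap.
Vendor Interview: starts 17:45 at or after Release Call ends 17:20 → clear.
Research Sync: starts 18:40 at or after Release Call ends 17:20 → clear.
Release Call overlaps Budget Check-in, Architecture Standup.

Yes — it overlaps Architecture Standup, Budget Check-in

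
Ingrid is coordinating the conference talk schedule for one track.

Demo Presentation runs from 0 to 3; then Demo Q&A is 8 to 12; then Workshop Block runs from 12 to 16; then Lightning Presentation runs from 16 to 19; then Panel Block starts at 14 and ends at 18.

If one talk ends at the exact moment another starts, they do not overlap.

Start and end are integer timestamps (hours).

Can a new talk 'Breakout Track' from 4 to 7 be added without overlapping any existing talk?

Demo Presentation: ends 3 at or before Breakout Track starts 4 → clear.
Demo Q&A: starts 8 at or after Breakout Track ends 7 → clear.
Workshop Block: starts 12 at or after Breakout Track ends 7 → clear.
Panel Block: starts 14 at or after Breakout Track ends 7 → clear.
Lightning Presentation: starts 16 at or after Breakout Track ends 7 → clear.

Yes — the slot is free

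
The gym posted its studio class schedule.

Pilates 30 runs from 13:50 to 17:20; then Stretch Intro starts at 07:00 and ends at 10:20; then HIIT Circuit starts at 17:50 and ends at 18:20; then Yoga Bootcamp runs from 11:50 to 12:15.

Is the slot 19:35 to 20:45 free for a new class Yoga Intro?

Yes — the slot is free

Stretch Intro: ends 10:20 at or before Yoga Intro starts 19:35 → clear.
Yoga Bootcamp: ends 12:15 at or before Yoga Intro starts 19:35 → clear.
Pilates 30: ends 17:20 at or before Yoga Intro starts 19:35 → clear.
HIIT Circuit: ends 18:20 at or before Yoga Intro starts 19:35 → clear.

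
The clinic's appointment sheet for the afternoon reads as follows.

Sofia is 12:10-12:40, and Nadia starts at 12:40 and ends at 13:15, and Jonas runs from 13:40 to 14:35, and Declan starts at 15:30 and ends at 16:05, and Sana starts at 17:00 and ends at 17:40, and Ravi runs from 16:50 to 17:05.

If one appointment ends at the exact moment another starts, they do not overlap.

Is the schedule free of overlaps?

No

Sorted by start: Sofia, Nadia, Jonas, Declan, Ravi, Sana.
Nadia starts exactly when Sofia ends (back-to-back, no overlap), so nothing later overlaps Sofia either.
Jonas starts after Nadia ends, so nothing later overlaps Nadia either.
Declan starts after Jonas ends, so nothing later overlaps Jonas either.
Ravi starts after Declan ends, so nothing later overlaps Declan either.
Sana starts before Ravi ends → Ravi and Sana overlap.
That's a conflict, so the schedule is not conflict-free.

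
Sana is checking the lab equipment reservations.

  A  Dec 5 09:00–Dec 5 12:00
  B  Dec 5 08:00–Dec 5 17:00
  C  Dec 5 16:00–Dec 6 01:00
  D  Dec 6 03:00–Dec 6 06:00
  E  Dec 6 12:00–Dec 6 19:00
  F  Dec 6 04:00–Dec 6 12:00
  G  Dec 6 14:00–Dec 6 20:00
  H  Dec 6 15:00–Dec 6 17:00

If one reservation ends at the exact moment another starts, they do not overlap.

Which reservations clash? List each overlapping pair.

Sorted by start: B, A, C, D, F, E, G, H.
A starts before B ends → B and A overlap.
C starts before B ends → B and C overlap.
D starts after B ends, so B has no further overlaps.
C starts after A ends, so A has no further overlaps.
D starts after C ends, so C has no further overlaps.
F starts before D ends → D and F overlap.
E starts after D ends, so D has no further overlaps.
E starts exactly when F ends (back-to-back, no overlap), so F has no further overlaps.
G starts before E ends → E and G overlap.
H starts before E ends → E and H overlap.
H starts before G ends → G and H overlap.

A & B, B & C, D & F, E & G, E & H, G & H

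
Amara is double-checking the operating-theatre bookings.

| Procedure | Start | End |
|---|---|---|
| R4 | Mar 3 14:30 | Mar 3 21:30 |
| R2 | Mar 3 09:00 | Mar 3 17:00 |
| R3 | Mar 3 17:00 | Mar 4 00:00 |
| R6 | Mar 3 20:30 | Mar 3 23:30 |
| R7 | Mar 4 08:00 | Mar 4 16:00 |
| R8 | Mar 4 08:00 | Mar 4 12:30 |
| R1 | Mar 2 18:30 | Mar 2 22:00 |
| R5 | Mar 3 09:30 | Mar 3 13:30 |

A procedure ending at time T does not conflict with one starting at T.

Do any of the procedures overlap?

Yes

Two intervals overlap when each starts before the other ends.
Sorted by start: R1, R2, R5, R4, R3, R6, R7, R8.
R2 starts after R1 ends, so nothing later overlaps R1 either.
R5 starts before R2 ends → R2 and R5 overlap.
That's a conflict, so the schedule is not conflict-free.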